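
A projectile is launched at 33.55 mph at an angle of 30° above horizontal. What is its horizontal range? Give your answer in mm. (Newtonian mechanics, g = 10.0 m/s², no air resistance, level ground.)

v₀ = 33.55 mph × 0.44704 = 14.9982 m/s
R = v₀² × sin(2θ) / g = 14.9982² × sin(2 × 30°) / 10.0 = 224.946 × 0.866025 / 10.0 = 19.4809 m
R = 19.4809 m / 0.001 = 19480 mm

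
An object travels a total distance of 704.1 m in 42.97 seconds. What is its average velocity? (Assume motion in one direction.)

v_avg = Δd / Δt = 704.1 / 42.97 = 16.39 m/s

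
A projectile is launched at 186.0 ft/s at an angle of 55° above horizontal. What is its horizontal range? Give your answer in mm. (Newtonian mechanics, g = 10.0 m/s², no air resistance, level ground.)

v₀ = 186.0 ft/s × 0.3048 = 56.6928 m/s
R = v₀² × sin(2θ) / g = 56.6928² × sin(2 × 55°) / 10.0 = 3214.07 × 0.939693 / 10.0 = 302.024 m
R = 302.024 m / 0.001 = 302000 mm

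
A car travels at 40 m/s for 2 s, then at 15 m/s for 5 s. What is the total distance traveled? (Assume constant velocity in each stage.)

d₁ = v₁t₁ = 40 × 2 = 80 m
d₂ = v₂t₂ = 15 × 5 = 75 m
d_total = 80 + 75 = 155 m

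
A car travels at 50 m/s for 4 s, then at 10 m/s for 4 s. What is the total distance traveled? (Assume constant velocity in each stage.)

d₁ = v₁t₁ = 50 × 4 = 200 m
d₂ = v₂t₂ = 10 × 4 = 40 m
d_total = 200 + 40 = 240 m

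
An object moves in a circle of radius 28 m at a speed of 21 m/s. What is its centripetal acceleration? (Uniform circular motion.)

a_c = v²/r = 21²/28 = 441/28 = 15.75 m/s²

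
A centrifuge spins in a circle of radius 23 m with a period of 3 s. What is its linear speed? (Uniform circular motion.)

v = 2πr/T = 2π×23/3 = 48.17 m/s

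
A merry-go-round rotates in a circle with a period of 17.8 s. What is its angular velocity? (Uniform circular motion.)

ω = 2π/T = 2π/17.8 = 0.353 rad/s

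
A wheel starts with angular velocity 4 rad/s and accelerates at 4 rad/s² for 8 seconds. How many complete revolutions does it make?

θ = ω₀t + ½αt² = 4×8 + ½×4×8² = 160.0 rad
Total revolutions = θ/(2π) = 160.0/(2π) = 25.46
Complete revolutions = ⌊25.46⌋ = 25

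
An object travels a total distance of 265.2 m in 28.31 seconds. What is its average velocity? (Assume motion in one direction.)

v_avg = Δd / Δt = 265.2 / 28.31 = 9.37 m/s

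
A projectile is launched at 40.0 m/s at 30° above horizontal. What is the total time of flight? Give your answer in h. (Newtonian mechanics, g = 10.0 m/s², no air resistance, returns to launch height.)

T = 2 × v₀ × sin(θ) / g = 2 × 40.0 × sin(30°) / 10.0 = 2 × 40.0 × 0.5 / 10.0 = 4.0 s
T = 4.0 s / 3600.0 = 0.001111 h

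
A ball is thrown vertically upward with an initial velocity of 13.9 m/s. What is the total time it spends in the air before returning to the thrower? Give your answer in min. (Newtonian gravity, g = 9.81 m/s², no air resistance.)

t_total = 2 × v₀ / g = 2 × 13.9 / 9.81 = 2.83384 s
t_total = 2.83384 s / 60.0 = 0.04723 min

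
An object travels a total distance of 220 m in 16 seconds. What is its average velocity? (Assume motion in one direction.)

v_avg = Δd / Δt = 220 / 16 = 13.75 m/s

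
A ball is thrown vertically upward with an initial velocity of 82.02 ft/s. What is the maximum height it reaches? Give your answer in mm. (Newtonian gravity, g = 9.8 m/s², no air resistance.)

v₀ = 82.02 ft/s × 0.3048 = 24.9997 m/s
h_max = v₀² / (2g) = 24.9997² / (2 × 9.8) = 624.985 / 19.6 = 31.887 m
h_max = 31.887 m / 0.001 = 31890 mm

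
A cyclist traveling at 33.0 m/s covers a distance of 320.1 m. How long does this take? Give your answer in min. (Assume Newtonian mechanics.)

t = d / v = 320.1 / 33.0 = 9.7 s
t = 9.7 s / 60.0 = 0.1617 min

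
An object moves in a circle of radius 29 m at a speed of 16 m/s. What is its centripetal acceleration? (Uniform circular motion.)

a_c = v²/r = 16²/29 = 256/29 = 8.83 m/s²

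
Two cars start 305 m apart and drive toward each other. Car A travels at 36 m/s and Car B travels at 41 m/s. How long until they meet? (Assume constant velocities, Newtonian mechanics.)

Combined speed: v_combined = 36 + 41 = 77 m/s
Time to meet: t = d/v_combined = 305/77 = 3.96 s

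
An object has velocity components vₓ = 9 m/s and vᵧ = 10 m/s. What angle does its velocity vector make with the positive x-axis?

θ = arctan(vᵧ/vₓ) = arctan(10/9) = 48.01°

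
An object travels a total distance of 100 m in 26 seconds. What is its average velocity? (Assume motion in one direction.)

v_avg = Δd / Δt = 100 / 26 = 3.85 m/s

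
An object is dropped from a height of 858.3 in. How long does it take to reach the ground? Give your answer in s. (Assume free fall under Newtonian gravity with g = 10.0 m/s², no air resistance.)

h = 858.3 in × 0.0254 = 21.8008 m
t = √(2h/g) = √(2 × 21.8008 / 10.0) = 2.088 s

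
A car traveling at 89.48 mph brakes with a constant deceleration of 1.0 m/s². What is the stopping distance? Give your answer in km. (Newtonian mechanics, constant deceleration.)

v₀ = 89.48 mph × 0.44704 = 40.0011 m/s
d = v₀² / (2a) = 40.0011² / (2 × 1.0) = 1600.09 / 2.0 = 800.045 m
d = 800.045 m / 1000.0 = 0.8 km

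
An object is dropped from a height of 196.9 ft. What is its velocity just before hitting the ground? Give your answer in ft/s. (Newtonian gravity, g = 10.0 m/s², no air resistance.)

h = 196.9 ft × 0.3048 = 60.0151 m
v = √(2gh) = √(2 × 10.0 × 60.0151) = 34.6454 m/s
v = 34.6454 m/s / 0.3048 = 113.7 ft/s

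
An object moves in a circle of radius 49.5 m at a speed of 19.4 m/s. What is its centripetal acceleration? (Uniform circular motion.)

a_c = v²/r = 19.4²/49.5 = 376.36/49.5 = 7.6 m/s²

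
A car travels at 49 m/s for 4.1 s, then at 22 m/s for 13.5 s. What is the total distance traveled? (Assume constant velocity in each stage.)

d₁ = v₁t₁ = 49 × 4.1 = 200.9 m
d₂ = v₂t₂ = 22 × 13.5 = 297.0 m
d_total = 200.9 + 297.0 = 497.9 m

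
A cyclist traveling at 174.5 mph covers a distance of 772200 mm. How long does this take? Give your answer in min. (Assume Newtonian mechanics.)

d = 772200 mm × 0.001 = 772.2 m
v = 174.5 mph × 0.44704 = 78.0085 m/s
t = d / v = 772.2 / 78.0085 = 9.89892 s
t = 9.89892 s / 60.0 = 0.165 min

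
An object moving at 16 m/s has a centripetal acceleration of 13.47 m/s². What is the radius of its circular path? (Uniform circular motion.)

r = v²/a_c = 16²/13.47 = 19.01 m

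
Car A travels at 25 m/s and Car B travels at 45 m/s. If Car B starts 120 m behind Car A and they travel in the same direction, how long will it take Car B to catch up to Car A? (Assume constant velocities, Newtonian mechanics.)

Relative speed: v_rel = 45 - 25 = 20 m/s
Time to catch: t = d₀/v_rel = 120/20 = 6.0 s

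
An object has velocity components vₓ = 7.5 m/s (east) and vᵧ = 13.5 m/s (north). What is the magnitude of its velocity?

|v| = √(vₓ² + vᵧ²) = √(7.5² + 13.5²) = √(238.5) = 15.44 m/s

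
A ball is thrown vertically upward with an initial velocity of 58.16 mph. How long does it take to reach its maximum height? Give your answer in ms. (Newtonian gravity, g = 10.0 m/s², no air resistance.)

v₀ = 58.16 mph × 0.44704 = 25.9998 m/s
t_up = v₀ / g = 25.9998 / 10.0 = 2.59998 s
t_up = 2.59998 s / 0.001 = 2600 ms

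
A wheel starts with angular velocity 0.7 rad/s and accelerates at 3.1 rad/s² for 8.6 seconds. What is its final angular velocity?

ω = ω₀ + αt = 0.7 + 3.1 × 8.6 = 27.36 rad/s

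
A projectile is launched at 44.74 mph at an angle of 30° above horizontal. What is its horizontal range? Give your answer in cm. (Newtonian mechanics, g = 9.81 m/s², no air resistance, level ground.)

v₀ = 44.74 mph × 0.44704 = 20.0006 m/s
R = v₀² × sin(2θ) / g = 20.0006² × sin(2 × 30°) / 9.81 = 400.024 × 0.866025 / 9.81 = 35.314 m
R = 35.314 m / 0.01 = 3531 cm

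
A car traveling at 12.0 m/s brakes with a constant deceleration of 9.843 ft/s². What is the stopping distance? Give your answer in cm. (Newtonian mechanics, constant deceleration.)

a = 9.843 ft/s² × 0.3048 = 3.00015 m/s²
d = v₀² / (2a) = 12.0² / (2 × 3.00015) = 144.0 / 6.0003 = 23.9988 m
d = 23.9988 m / 0.01 = 2400 cm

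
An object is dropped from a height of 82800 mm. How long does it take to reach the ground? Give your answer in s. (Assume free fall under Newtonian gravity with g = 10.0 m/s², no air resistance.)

h = 82800 mm × 0.001 = 82.8 m
t = √(2h/g) = √(2 × 82.8 / 10.0) = 4.069 s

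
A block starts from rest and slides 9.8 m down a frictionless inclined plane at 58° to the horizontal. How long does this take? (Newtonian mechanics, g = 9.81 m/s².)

a = g sin(θ) = 9.81 × sin(58°) = 8.3194 m/s²
t = √(2d/a) = √(2 × 9.8 / 8.3194) = 1.53 s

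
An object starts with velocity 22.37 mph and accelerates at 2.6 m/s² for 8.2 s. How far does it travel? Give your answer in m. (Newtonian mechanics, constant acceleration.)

v₀ = 22.37 mph × 0.44704 = 10.0003 m/s
d = v₀ × t + ½ × a × t² = 10.0003 × 8.2 + 0.5 × 2.6 × 8.2² = 169.4 m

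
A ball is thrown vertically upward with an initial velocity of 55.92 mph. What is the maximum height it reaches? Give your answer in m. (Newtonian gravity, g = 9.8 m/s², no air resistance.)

v₀ = 55.92 mph × 0.44704 = 24.9985 m/s
h_max = v₀² / (2g) = 24.9985² / (2 × 9.8) = 624.925 / 19.6 = 31.88 m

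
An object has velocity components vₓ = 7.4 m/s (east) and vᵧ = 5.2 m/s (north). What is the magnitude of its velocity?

|v| = √(vₓ² + vᵧ²) = √(7.4² + 5.2²) = √(81.8) = 9.04 m/s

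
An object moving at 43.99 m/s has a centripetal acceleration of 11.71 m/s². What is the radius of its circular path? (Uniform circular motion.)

r = v²/a_c = 43.99²/11.71 = 165.25 m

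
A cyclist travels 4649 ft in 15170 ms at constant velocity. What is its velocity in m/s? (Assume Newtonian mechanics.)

d = 4649 ft × 0.3048 = 1417.02 m
t = 15170 ms × 0.001 = 15.17 s
v = d / t = 1417.02 / 15.17 = 93.41 m/s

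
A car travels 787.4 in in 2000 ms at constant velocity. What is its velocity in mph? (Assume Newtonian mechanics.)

d = 787.4 in × 0.0254 = 20.0 m
t = 2000 ms × 0.001 = 2.0 s
v = d / t = 20.0 / 2.0 = 10.0 m/s
v = 10.0 m/s / 0.44704 = 22.37 mph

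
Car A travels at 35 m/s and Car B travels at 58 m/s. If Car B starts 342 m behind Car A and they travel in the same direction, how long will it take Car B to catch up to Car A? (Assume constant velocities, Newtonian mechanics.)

Relative speed: v_rel = 58 - 35 = 23 m/s
Time to catch: t = d₀/v_rel = 342/23 = 14.87 s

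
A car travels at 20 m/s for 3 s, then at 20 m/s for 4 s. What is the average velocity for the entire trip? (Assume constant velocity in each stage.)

d₁ = v₁t₁ = 20 × 3 = 60 m
d₂ = v₂t₂ = 20 × 4 = 80 m
d_total = 140 m, t_total = 7 s
v_avg = d_total/t_total = 140/7 = 20.0 m/s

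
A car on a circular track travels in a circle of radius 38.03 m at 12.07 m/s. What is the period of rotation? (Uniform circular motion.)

T = 2πr/v = 2π×38.03/12.07 = 19.8 s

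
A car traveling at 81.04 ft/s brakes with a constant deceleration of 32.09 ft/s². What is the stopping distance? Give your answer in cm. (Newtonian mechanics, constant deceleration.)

v₀ = 81.04 ft/s × 0.3048 = 24.701 m/s
a = 32.09 ft/s² × 0.3048 = 9.78103 m/s²
d = v₀² / (2a) = 24.701² / (2 × 9.78103) = 610.139 / 19.5621 = 31.1899 m
d = 31.1899 m / 0.01 = 3119 cm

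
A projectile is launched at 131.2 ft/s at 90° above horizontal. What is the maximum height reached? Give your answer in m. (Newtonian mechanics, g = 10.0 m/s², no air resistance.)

v₀ = 131.2 ft/s × 0.3048 = 39.9898 m/s
H = v₀² × sin²(θ) / (2g) = 39.9898² × sin(90°)² / (2 × 10.0) = 1599.18 × 1.0 / 20.0 = 79.96 m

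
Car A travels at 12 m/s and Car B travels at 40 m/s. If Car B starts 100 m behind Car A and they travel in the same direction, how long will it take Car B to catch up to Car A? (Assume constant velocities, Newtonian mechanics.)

Relative speed: v_rel = 40 - 12 = 28 m/s
Time to catch: t = d₀/v_rel = 100/28 = 3.57 s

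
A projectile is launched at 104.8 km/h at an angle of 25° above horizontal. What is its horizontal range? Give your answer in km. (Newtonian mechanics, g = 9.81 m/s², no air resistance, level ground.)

v₀ = 104.8 km/h × 0.2777777777777778 = 29.1111 m/s
R = v₀² × sin(2θ) / g = 29.1111² × sin(2 × 25°) / 9.81 = 847.456 × 0.766044 / 9.81 = 66.1762 m
R = 66.1762 m / 1000.0 = 0.06618 km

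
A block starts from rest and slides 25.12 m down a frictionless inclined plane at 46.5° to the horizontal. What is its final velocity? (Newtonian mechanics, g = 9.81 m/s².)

a = g sin(θ) = 9.81 × sin(46.5°) = 7.1159 m/s²
v = √(2ad) = √(2 × 7.1159 × 25.12) = 18.91 m/s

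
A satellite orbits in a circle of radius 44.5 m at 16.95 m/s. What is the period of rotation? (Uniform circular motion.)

T = 2πr/v = 2π×44.5/16.95 = 16.5 s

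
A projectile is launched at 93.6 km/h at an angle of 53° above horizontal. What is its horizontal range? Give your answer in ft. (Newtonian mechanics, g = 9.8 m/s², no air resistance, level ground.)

v₀ = 93.6 km/h × 0.2777777777777778 = 26.0 m/s
R = v₀² × sin(2θ) / g = 26.0² × sin(2 × 53°) / 9.8 = 676.0 × 0.961262 / 9.8 = 66.3075 m
R = 66.3075 m / 0.3048 = 217.5 ft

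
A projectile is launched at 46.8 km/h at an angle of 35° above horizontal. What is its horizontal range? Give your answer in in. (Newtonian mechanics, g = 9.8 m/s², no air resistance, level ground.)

v₀ = 46.8 km/h × 0.2777777777777778 = 13.0 m/s
R = v₀² × sin(2θ) / g = 13.0² × sin(2 × 35°) / 9.8 = 169.0 × 0.939693 / 9.8 = 16.2049 m
R = 16.2049 m / 0.0254 = 638.0 in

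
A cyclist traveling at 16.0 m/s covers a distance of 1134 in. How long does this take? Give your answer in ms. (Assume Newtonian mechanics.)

d = 1134 in × 0.0254 = 28.8036 m
t = d / v = 28.8036 / 16.0 = 1.80022 s
t = 1.80022 s / 0.001 = 1800 ms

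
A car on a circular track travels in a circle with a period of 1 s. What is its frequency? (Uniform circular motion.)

f = 1/T = 1/1 = 1.0 Hz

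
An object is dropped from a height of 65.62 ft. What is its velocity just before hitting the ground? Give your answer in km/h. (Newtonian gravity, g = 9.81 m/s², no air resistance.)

h = 65.62 ft × 0.3048 = 20.001 m
v = √(2gh) = √(2 × 9.81 × 20.001) = 19.8096 m/s
v = 19.8096 m/s / 0.2777777777777778 = 71.31 km/h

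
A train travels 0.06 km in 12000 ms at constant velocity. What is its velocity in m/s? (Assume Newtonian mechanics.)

d = 0.06 km × 1000.0 = 60.0 m
t = 12000 ms × 0.001 = 12.0 s
v = d / t = 60.0 / 12.0 = 5.0 m/s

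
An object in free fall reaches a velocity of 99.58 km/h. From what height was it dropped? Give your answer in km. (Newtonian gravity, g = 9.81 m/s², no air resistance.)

v = 99.58 km/h × 0.2777777777777778 = 27.6611 m/s
h = v² / (2g) = 27.6611² / (2 × 9.81) = 38.9978 m
h = 38.9978 m / 1000.0 = 0.039 km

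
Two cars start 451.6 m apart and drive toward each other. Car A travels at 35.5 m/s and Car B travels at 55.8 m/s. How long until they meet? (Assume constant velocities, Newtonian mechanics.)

Combined speed: v_combined = 35.5 + 55.8 = 91.3 m/s
Time to meet: t = d/v_combined = 451.6/91.3 = 4.95 s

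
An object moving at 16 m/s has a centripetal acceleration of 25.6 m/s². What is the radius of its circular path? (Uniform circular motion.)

r = v²/a_c = 16²/25.6 = 10.0 m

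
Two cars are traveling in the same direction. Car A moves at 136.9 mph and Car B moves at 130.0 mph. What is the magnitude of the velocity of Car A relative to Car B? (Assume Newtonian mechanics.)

v_rel = |v_A - v_B| = |136.9 - 130.0| = 6.9 mph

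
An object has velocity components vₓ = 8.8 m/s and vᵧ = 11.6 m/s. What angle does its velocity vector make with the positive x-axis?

θ = arctan(vᵧ/vₓ) = arctan(11.6/8.8) = 52.82°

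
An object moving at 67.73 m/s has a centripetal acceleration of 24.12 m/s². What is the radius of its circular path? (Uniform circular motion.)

r = v²/a_c = 67.73²/24.12 = 190.19 m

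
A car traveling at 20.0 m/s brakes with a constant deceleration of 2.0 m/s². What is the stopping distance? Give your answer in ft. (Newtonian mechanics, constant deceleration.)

d = v₀² / (2a) = 20.0² / (2 × 2.0) = 400.0 / 4.0 = 100.0 m
d = 100.0 m / 0.3048 = 328.1 ft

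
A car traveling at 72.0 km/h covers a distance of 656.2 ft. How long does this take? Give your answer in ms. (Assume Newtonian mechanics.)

d = 656.2 ft × 0.3048 = 200.01 m
v = 72.0 km/h × 0.2777777777777778 = 20.0 m/s
t = d / v = 200.01 / 20.0 = 10.0005 s
t = 10.0005 s / 0.001 = 10000 ms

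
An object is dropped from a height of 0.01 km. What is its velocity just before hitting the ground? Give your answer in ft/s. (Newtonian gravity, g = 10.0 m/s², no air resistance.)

h = 0.01 km × 1000.0 = 10.0 m
v = √(2gh) = √(2 × 10.0 × 10.0) = 14.1421 m/s
v = 14.1421 m/s / 0.3048 = 46.4 ft/s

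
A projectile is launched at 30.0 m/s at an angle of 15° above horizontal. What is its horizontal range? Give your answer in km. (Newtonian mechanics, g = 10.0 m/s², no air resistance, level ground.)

R = v₀² × sin(2θ) / g = 30.0² × sin(2 × 15°) / 10.0 = 900.0 × 0.5 / 10.0 = 45.0 m
R = 45.0 m / 1000.0 = 0.045 km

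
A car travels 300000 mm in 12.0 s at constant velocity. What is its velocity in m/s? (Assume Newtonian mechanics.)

d = 300000 mm × 0.001 = 300.0 m
v = d / t = 300.0 / 12.0 = 25.0 m/s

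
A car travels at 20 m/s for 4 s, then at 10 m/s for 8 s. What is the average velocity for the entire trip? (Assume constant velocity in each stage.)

d₁ = v₁t₁ = 20 × 4 = 80 m
d₂ = v₂t₂ = 10 × 8 = 80 m
d_total = 160 m, t_total = 12 s
v_avg = d_total/t_total = 160/12 = 13.33 m/s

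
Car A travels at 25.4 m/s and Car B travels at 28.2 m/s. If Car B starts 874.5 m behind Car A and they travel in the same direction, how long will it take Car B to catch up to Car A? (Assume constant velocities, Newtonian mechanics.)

Relative speed: v_rel = 28.2 - 25.4 = 2.8 m/s
Time to catch: t = d₀/v_rel = 874.5/2.8 = 312.32 s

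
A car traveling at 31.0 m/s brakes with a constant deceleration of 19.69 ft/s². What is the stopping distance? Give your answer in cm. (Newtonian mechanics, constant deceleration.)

a = 19.69 ft/s² × 0.3048 = 6.00151 m/s²
d = v₀² / (2a) = 31.0² / (2 × 6.00151) = 961.0 / 12.003 = 80.0633 m
d = 80.0633 m / 0.01 = 8006 cm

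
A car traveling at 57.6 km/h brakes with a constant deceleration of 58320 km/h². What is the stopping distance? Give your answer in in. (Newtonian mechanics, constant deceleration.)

v₀ = 57.6 km/h × 0.2777777777777778 = 16.0 m/s
a = 58320 km/h² × 7.716049382716049e-05 = 4.5 m/s²
d = v₀² / (2a) = 16.0² / (2 × 4.5) = 256.0 / 9.0 = 28.4444 m
d = 28.4444 m / 0.0254 = 1120 in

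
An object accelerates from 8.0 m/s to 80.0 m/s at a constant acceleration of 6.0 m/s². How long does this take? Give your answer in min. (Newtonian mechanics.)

t = (v - v₀) / a = (80.0 - 8.0) / 6.0 = 12.0 s
t = 12.0 s / 60.0 = 0.2 min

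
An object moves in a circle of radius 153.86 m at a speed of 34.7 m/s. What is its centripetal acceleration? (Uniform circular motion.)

a_c = v²/r = 34.7²/153.86 = 1204.09/153.86 = 7.83 m/s²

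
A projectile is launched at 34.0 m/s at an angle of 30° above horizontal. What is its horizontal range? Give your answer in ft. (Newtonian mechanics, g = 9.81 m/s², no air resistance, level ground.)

R = v₀² × sin(2θ) / g = 34.0² × sin(2 × 30°) / 9.81 = 1156.0 × 0.866025 / 9.81 = 102.051 m
R = 102.051 m / 0.3048 = 334.8 ft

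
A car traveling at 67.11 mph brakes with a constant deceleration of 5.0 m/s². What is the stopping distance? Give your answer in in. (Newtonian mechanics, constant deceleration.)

v₀ = 67.11 mph × 0.44704 = 30.0009 m/s
d = v₀² / (2a) = 30.0009² / (2 × 5.0) = 900.054 / 10.0 = 90.0054 m
d = 90.0054 m / 0.0254 = 3544 in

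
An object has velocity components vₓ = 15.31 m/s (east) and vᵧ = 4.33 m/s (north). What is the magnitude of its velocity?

|v| = √(vₓ² + vᵧ²) = √(15.31² + 4.33²) = √(253.145) = 15.91 m/s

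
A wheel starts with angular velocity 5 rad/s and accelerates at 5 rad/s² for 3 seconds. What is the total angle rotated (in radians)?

θ = ω₀t + ½αt² = 5×3 + ½×5×3² = 37.5 rad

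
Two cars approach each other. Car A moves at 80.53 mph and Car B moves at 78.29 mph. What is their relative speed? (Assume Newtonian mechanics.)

v_rel = v_A + v_B = 80.53 + 78.29 = 158.82 mph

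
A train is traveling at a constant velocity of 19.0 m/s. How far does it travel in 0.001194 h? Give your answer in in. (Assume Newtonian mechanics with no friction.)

t = 0.001194 h × 3600.0 = 4.2984 s
d = v × t = 19.0 × 4.2984 = 81.6696 m
d = 81.6696 m / 0.0254 = 3215 in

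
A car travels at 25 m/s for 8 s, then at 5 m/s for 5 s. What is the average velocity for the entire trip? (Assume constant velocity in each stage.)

d₁ = v₁t₁ = 25 × 8 = 200 m
d₂ = v₂t₂ = 5 × 5 = 25 m
d_total = 225 m, t_total = 13 s
v_avg = d_total/t_total = 225/13 = 17.31 m/s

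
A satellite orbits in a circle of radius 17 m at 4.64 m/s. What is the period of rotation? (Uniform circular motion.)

T = 2πr/v = 2π×17/4.64 = 23.02 s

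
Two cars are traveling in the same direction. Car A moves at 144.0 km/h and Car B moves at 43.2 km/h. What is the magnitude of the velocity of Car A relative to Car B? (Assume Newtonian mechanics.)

v_rel = |v_A - v_B| = |144.0 - 43.2| = 100.8 km/h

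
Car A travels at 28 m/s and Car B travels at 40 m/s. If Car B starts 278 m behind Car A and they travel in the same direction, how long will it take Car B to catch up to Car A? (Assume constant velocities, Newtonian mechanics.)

Relative speed: v_rel = 40 - 28 = 12 m/s
Time to catch: t = d₀/v_rel = 278/12 = 23.17 s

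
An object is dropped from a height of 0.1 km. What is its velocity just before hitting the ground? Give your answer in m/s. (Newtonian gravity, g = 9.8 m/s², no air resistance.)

h = 0.1 km × 1000.0 = 100.0 m
v = √(2gh) = √(2 × 9.8 × 100.0) = 44.27 m/s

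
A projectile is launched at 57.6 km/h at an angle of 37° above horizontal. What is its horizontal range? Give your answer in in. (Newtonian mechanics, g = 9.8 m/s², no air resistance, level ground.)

v₀ = 57.6 km/h × 0.2777777777777778 = 16.0 m/s
R = v₀² × sin(2θ) / g = 16.0² × sin(2 × 37°) / 9.8 = 256.0 × 0.961262 / 9.8 = 25.1105 m
R = 25.1105 m / 0.0254 = 988.6 in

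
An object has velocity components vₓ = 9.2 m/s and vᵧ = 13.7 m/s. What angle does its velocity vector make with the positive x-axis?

θ = arctan(vᵧ/vₓ) = arctan(13.7/9.2) = 56.12°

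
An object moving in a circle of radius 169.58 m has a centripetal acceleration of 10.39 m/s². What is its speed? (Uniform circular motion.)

v = √(a_c × r) = √(10.39 × 169.58) = 41.98 m/s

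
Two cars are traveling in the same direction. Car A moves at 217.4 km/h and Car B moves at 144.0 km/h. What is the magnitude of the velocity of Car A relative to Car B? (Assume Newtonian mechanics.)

v_rel = |v_A - v_B| = |217.4 - 144.0| = 73.4 km/h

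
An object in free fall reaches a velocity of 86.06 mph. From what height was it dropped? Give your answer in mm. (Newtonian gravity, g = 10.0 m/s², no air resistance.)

v = 86.06 mph × 0.44704 = 38.4723 m/s
h = v² / (2g) = 38.4723² / (2 × 10.0) = 74.0059 m
h = 74.0059 m / 0.001 = 74010 mm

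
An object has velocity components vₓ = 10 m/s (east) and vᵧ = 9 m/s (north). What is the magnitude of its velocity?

|v| = √(vₓ² + vᵧ²) = √(10² + 9²) = √(181) = 13.45 m/s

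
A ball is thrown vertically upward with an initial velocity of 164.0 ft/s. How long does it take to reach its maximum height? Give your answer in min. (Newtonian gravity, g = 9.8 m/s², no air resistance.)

v₀ = 164.0 ft/s × 0.3048 = 49.9872 m/s
t_up = v₀ / g = 49.9872 / 9.8 = 5.10073 s
t_up = 5.10073 s / 60.0 = 0.08501 min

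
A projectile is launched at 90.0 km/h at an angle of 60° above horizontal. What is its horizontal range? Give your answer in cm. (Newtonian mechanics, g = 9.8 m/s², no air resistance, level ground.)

v₀ = 90.0 km/h × 0.2777777777777778 = 25.0 m/s
R = v₀² × sin(2θ) / g = 25.0² × sin(2 × 60°) / 9.8 = 625.0 × 0.866025 / 9.8 = 55.2312 m
R = 55.2312 m / 0.01 = 5523 cm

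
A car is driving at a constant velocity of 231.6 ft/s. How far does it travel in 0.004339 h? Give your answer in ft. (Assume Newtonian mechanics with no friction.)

v = 231.6 ft/s × 0.3048 = 70.5917 m/s
t = 0.004339 h × 3600.0 = 15.6204 s
d = v × t = 70.5917 × 15.6204 = 1102.67 m
d = 1102.67 m / 0.3048 = 3618 ft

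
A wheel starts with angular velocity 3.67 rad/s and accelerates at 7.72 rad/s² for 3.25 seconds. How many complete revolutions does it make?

θ = ω₀t + ½αt² = 3.67×3.25 + ½×7.72×3.25² = 52.69875 rad
Total revolutions = θ/(2π) = 52.69875/(2π) = 8.39
Complete revolutions = ⌊8.39⌋ = 8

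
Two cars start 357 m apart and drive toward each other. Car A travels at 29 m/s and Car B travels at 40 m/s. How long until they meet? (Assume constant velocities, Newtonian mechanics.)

Combined speed: v_combined = 29 + 40 = 69 m/s
Time to meet: t = d/v_combined = 357/69 = 5.17 s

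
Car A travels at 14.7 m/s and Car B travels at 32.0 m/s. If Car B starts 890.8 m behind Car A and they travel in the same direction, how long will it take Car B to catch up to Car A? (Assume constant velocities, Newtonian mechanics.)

Relative speed: v_rel = 32.0 - 14.7 = 17.3 m/s
Time to catch: t = d₀/v_rel = 890.8/17.3 = 51.49 s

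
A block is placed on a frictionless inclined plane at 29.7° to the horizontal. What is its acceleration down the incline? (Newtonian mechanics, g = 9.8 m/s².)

a = g sin(θ) = 9.8 × sin(29.7°) = 9.8 × 0.4955 = 4.86 m/s²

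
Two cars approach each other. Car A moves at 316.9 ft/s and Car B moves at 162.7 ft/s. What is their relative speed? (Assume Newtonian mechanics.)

v_rel = v_A + v_B = 316.9 + 162.7 = 479.6 ft/s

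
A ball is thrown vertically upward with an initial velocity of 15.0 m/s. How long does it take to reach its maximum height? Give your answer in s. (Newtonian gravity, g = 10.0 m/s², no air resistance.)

t_up = v₀ / g = 15.0 / 10.0 = 1.5 s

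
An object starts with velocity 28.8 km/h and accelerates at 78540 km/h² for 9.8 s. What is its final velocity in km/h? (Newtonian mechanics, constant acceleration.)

v₀ = 28.8 km/h × 0.2777777777777778 = 8.0 m/s
a = 78540 km/h² × 7.716049382716049e-05 = 6.06019 m/s²
v = v₀ + a × t = 8.0 + 6.06019 × 9.8 = 67.3899 m/s
v = 67.3899 m/s / 0.2777777777777778 = 242.6 km/h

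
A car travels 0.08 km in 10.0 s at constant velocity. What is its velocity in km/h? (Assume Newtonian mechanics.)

d = 0.08 km × 1000.0 = 80.0 m
v = d / t = 80.0 / 10.0 = 8.0 m/s
v = 8.0 m/s / 0.2777777777777778 = 28.8 km/h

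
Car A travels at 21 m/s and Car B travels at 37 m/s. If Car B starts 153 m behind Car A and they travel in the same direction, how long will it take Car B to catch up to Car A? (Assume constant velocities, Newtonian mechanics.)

Relative speed: v_rel = 37 - 21 = 16 m/s
Time to catch: t = d₀/v_rel = 153/16 = 9.56 s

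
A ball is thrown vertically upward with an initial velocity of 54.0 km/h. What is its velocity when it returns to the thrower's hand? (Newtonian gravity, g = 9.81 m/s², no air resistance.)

By conservation of energy (no air resistance), the ball returns to the throw height with the same speed as launch, but directed downward.
|v_ground| = v₀ = 54.0 km/h
v_ground = 54.0 km/h (downward)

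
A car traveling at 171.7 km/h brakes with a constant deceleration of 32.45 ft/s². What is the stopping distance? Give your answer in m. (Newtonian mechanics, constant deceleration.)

v₀ = 171.7 km/h × 0.2777777777777778 = 47.6944 m/s
a = 32.45 ft/s² × 0.3048 = 9.89076 m/s²
d = v₀² / (2a) = 47.6944² / (2 × 9.89076) = 2274.76 / 19.7815 = 115.0 m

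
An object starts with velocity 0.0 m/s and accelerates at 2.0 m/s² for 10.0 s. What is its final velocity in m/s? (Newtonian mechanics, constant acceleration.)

v = v₀ + a × t = 0.0 + 2.0 × 10.0 = 20.0 m/s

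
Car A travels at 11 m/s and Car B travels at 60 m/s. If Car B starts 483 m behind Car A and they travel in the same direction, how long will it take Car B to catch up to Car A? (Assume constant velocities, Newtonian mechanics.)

Relative speed: v_rel = 60 - 11 = 49 m/s
Time to catch: t = d₀/v_rel = 483/49 = 9.86 s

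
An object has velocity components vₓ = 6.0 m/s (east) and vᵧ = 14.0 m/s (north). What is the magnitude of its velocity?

|v| = √(vₓ² + vᵧ²) = √(6.0² + 14.0²) = √(232.0) = 15.23 m/s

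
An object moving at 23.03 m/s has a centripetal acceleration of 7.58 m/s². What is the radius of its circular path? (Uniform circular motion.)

r = v²/a_c = 23.03²/7.58 = 69.97 m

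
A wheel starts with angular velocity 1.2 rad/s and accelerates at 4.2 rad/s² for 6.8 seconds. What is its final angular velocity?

ω = ω₀ + αt = 1.2 + 4.2 × 6.8 = 29.76 rad/s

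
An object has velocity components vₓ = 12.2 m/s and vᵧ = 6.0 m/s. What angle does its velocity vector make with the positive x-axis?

θ = arctan(vᵧ/vₓ) = arctan(6.0/12.2) = 26.19°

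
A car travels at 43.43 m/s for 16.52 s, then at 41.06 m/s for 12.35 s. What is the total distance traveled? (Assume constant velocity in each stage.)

d₁ = v₁t₁ = 43.43 × 16.52 = 717.4636 m
d₂ = v₂t₂ = 41.06 × 12.35 = 507.091 m
d_total = 717.4636 + 507.091 = 1224.55 m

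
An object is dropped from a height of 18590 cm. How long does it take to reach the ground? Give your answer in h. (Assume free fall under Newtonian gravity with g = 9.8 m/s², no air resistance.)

h = 18590 cm × 0.01 = 185.9 m
t = √(2h/g) = √(2 × 185.9 / 9.8) = 6.15945 s
t = 6.15945 s / 3600.0 = 0.001711 h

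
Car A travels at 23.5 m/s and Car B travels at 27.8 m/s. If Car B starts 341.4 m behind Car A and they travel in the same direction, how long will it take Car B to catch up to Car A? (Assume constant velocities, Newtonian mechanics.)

Relative speed: v_rel = 27.8 - 23.5 = 4.3 m/s
Time to catch: t = d₀/v_rel = 341.4/4.3 = 79.4 s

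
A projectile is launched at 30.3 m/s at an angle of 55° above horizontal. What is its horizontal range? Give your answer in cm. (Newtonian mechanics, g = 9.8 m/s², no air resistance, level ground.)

R = v₀² × sin(2θ) / g = 30.3² × sin(2 × 55°) / 9.8 = 918.09 × 0.939693 / 9.8 = 88.0329 m
R = 88.0329 m / 0.01 = 8803 cm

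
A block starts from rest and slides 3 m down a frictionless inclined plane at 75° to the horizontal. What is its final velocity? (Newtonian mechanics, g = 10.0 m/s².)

a = g sin(θ) = 10.0 × sin(75°) = 9.6593 m/s²
v = √(2ad) = √(2 × 9.6593 × 3) = 7.61 m/s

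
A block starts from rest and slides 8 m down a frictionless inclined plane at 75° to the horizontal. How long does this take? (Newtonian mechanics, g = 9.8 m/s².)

a = g sin(θ) = 9.8 × sin(75°) = 9.4661 m/s²
t = √(2d/a) = √(2 × 8 / 9.4661) = 1.3 s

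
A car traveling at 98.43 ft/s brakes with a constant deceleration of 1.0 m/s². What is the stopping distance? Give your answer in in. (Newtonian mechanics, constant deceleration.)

v₀ = 98.43 ft/s × 0.3048 = 30.0015 m/s
d = v₀² / (2a) = 30.0015² / (2 × 1.0) = 900.09 / 2.0 = 450.045 m
d = 450.045 m / 0.0254 = 17720 in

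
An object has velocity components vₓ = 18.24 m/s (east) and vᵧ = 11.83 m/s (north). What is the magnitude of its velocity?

|v| = √(vₓ² + vᵧ²) = √(18.24² + 11.83²) = √(472.6465) = 21.74 m/s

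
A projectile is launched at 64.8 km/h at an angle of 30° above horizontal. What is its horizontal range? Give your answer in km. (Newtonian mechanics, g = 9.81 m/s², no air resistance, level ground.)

v₀ = 64.8 km/h × 0.2777777777777778 = 18.0 m/s
R = v₀² × sin(2θ) / g = 18.0² × sin(2 × 30°) / 9.81 = 324.0 × 0.866025 / 9.81 = 28.6027 m
R = 28.6027 m / 1000.0 = 0.0286 km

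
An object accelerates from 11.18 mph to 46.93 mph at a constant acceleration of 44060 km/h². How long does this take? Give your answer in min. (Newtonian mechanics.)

v₀ = 11.18 mph × 0.44704 = 4.99791 m/s
v = 46.93 mph × 0.44704 = 20.9796 m/s
a = 44060 km/h² × 7.716049382716049e-05 = 3.39969 m/s²
t = (v - v₀) / a = (20.9796 - 4.99791) / 3.39969 = 4.70093 s
t = 4.70093 s / 60.0 = 0.07835 min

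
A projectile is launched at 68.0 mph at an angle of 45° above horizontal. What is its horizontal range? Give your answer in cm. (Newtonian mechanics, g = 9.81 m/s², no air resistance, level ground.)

v₀ = 68.0 mph × 0.44704 = 30.3987 m/s
R = v₀² × sin(2θ) / g = 30.3987² × sin(2 × 45°) / 9.81 = 924.081 × 1.0 / 9.81 = 94.1979 m
R = 94.1979 m / 0.01 = 9420 cm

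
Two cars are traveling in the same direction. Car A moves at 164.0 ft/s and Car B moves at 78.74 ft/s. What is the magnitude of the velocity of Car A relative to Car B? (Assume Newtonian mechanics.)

v_rel = |v_A - v_B| = |164.0 - 78.74| = 85.26 ft/s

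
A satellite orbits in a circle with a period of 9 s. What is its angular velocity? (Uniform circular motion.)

ω = 2π/T = 2π/9 = 0.6981 rad/s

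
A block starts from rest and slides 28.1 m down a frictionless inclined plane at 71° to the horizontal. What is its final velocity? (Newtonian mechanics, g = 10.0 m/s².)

a = g sin(θ) = 10.0 × sin(71°) = 9.4552 m/s²
v = √(2ad) = √(2 × 9.4552 × 28.1) = 23.05 m/s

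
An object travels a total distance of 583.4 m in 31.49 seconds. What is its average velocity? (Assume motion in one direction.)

v_avg = Δd / Δt = 583.4 / 31.49 = 18.53 m/s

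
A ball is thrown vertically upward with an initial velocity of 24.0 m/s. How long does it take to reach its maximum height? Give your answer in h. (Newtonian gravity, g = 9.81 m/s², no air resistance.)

t_up = v₀ / g = 24.0 / 9.81 = 2.44648 s
t_up = 2.44648 s / 3600.0 = 0.0006796 h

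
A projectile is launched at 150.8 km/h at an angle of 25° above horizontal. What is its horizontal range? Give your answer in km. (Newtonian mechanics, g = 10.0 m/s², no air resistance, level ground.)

v₀ = 150.8 km/h × 0.2777777777777778 = 41.8889 m/s
R = v₀² × sin(2θ) / g = 41.8889² × sin(2 × 25°) / 10.0 = 1754.68 × 0.766044 / 10.0 = 134.416 m
R = 134.416 m / 1000.0 = 0.1344 km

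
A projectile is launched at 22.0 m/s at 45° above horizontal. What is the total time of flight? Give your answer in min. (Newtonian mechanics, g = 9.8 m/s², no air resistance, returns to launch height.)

T = 2 × v₀ × sin(θ) / g = 2 × 22.0 × sin(45°) / 9.8 = 2 × 22.0 × 0.707107 / 9.8 = 3.17477 s
T = 3.17477 s / 60.0 = 0.05291 min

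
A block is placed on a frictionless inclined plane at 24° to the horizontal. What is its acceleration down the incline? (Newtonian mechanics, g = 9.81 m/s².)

a = g sin(θ) = 9.81 × sin(24°) = 9.81 × 0.4067 = 3.99 m/s²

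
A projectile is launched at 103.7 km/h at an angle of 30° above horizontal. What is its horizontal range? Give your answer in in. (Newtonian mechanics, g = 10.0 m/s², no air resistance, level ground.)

v₀ = 103.7 km/h × 0.2777777777777778 = 28.8056 m/s
R = v₀² × sin(2θ) / g = 28.8056² × sin(2 × 30°) / 10.0 = 829.763 × 0.866025 / 10.0 = 71.8596 m
R = 71.8596 m / 0.0254 = 2829 in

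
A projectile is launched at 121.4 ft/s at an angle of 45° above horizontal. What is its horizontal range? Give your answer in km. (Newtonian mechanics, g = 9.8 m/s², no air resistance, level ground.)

v₀ = 121.4 ft/s × 0.3048 = 37.0027 m/s
R = v₀² × sin(2θ) / g = 37.0027² × sin(2 × 45°) / 9.8 = 1369.2 × 1.0 / 9.8 = 139.714 m
R = 139.714 m / 1000.0 = 0.1397 km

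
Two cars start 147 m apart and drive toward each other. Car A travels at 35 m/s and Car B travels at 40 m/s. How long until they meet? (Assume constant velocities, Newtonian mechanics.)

Combined speed: v_combined = 35 + 40 = 75 m/s
Time to meet: t = d/v_combined = 147/75 = 1.96 s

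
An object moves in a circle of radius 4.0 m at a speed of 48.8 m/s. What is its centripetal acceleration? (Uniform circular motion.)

a_c = v²/r = 48.8²/4.0 = 2381.44/4.0 = 595.36 m/s²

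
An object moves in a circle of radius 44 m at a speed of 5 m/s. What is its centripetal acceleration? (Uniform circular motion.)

a_c = v²/r = 5²/44 = 25/44 = 0.57 m/s²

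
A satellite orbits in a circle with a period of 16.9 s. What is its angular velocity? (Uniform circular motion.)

ω = 2π/T = 2π/16.9 = 0.3718 rad/s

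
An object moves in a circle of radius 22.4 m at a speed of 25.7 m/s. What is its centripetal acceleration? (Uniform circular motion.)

a_c = v²/r = 25.7²/22.4 = 660.49/22.4 = 29.49 m/s²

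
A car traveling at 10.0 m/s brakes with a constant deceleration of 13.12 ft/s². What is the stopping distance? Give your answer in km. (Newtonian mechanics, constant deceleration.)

a = 13.12 ft/s² × 0.3048 = 3.99898 m/s²
d = v₀² / (2a) = 10.0² / (2 × 3.99898) = 100.0 / 7.99796 = 12.5032 m
d = 12.5032 m / 1000.0 = 0.0125 km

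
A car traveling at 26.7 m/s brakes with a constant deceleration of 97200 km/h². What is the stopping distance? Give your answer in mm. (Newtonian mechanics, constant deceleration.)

a = 97200 km/h² × 7.716049382716049e-05 = 7.5 m/s²
d = v₀² / (2a) = 26.7² / (2 × 7.5) = 712.89 / 15.0 = 47.526 m
d = 47.526 m / 0.001 = 47530 mm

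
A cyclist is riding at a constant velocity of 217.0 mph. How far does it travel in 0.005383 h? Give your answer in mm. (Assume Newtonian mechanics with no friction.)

v = 217.0 mph × 0.44704 = 97.0077 m/s
t = 0.005383 h × 3600.0 = 19.3788 s
d = v × t = 97.0077 × 19.3788 = 1879.89 m
d = 1879.89 m / 0.001 = 1880000 mm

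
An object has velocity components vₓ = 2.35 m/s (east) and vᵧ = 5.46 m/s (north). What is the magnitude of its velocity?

|v| = √(vₓ² + vᵧ²) = √(2.35² + 5.46²) = √(35.3341) = 5.94 m/s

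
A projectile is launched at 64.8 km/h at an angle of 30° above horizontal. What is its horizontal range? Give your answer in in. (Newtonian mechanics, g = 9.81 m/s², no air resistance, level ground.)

v₀ = 64.8 km/h × 0.2777777777777778 = 18.0 m/s
R = v₀² × sin(2θ) / g = 18.0² × sin(2 × 30°) / 9.81 = 324.0 × 0.866025 / 9.81 = 28.6027 m
R = 28.6027 m / 0.0254 = 1126 in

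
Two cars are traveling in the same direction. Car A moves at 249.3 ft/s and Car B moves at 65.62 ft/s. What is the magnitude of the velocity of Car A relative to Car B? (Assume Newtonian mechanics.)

v_rel = |v_A - v_B| = |249.3 - 65.62| = 183.68 ft/s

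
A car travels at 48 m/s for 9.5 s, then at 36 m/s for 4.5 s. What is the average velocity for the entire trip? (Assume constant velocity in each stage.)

d₁ = v₁t₁ = 48 × 9.5 = 456.0 m
d₂ = v₂t₂ = 36 × 4.5 = 162.0 m
d_total = 618.0 m, t_total = 14.0 s
v_avg = d_total/t_total = 618.0/14.0 = 44.14 m/s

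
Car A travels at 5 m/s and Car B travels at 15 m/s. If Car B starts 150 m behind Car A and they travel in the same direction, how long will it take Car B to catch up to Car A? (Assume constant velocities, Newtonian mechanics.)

Relative speed: v_rel = 15 - 5 = 10 m/s
Time to catch: t = d₀/v_rel = 150/10 = 15.0 s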